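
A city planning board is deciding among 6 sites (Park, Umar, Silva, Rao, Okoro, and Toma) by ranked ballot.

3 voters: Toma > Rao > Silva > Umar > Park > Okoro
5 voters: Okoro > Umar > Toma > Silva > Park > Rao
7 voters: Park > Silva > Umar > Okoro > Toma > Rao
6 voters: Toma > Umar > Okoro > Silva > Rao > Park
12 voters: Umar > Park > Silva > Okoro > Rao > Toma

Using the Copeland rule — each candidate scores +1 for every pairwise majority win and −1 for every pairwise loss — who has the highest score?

Umar

Pairwise results:
  Park vs Umar: Umar wins 26–7.
  Park vs Silva: Park wins 19–14.
  Park vs Rao: Park wins 24–9.
  Park vs Okoro: Park wins 22–11.
  Park vs Toma: Park wins 19–14.
  Umar vs Silva: Umar wins 23–10.
  Umar vs Rao: Umar wins 30–3.
  Umar vs Okoro: Umar wins 28–5.
  Umar vs Toma: Umar wins 24–9.
  Silva vs Rao: Silva wins 30–3.
  Silva vs Okoro: Silva wins 22–11.
  Silva vs Toma: Silva wins 19–14.
  Rao vs Okoro: Okoro wins 30–3.
  Rao vs Toma: Toma wins 21–12.
  Okoro vs Toma: Okoro wins 24–9.
Copeland scores (wins − losses):
  Park: 4 − 1 = 3
  Umar: 5 − 0 = 5
  Silva: 3 − 2 = 1
  Rao: 0 − 5 = -5
  Okoro: 2 − 3 = -1
  Toma: 1 − 4 = -3
Umar has the best Copeland score.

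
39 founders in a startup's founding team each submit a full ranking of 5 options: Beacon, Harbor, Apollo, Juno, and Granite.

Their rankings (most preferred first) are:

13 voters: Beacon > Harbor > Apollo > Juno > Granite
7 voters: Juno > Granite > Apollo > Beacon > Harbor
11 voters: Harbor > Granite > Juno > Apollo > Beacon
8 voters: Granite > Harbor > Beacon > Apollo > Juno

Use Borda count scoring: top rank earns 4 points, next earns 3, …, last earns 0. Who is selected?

Borda scores:
  Beacon: 13·4 + 7·1 + 11·0 + 8·2 = 75
  Harbor: 13·3 + 7·0 + 11·4 + 8·3 = 107
  Apollo: 13·2 + 7·2 + 11·1 + 8·1 = 59
  Juno: 13·1 + 7·4 + 11·2 + 8·0 = 63
  Granite: 13·0 + 7·3 + 11·3 + 8·4 = 86
Harbor has the highest total.

Harbor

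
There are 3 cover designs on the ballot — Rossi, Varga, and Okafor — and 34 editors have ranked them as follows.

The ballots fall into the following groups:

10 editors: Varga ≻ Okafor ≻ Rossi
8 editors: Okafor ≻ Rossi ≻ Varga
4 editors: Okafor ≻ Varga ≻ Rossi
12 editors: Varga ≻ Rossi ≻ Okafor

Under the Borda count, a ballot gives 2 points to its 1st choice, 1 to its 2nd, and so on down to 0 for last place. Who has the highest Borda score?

Varga

Borda scores:
  Rossi: 10·0 + 8·1 + 4·0 + 12·1 = 20
  Varga: 10·2 + 8·0 + 4·1 + 12·2 = 48
  Okafor: 10·1 + 8·2 + 4·2 + 12·0 = 34
Varga has the highest total.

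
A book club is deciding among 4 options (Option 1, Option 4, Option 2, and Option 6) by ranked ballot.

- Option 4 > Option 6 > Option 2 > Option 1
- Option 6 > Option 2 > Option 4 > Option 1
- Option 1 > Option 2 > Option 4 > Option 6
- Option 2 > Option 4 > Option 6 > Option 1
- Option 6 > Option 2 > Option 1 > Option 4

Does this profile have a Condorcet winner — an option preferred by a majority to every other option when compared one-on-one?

Head-to-head results (5 voters total):
Option 1 vs Option 4: Option 4 wins 3–2.
Option 1 vs Option 2: Option 2 wins 4–1.
Option 1 vs Option 6: Option 6 wins 4–1.
Option 4 vs Option 2: Option 2 wins 4–1.
Option 4 vs Option 6: Option 4 wins 3–2.
Option 2 vs Option 6: Option 6 wins 3–2.
No candidate beats all others: Option 4 beats Option 6 beats Option 2 beats Option 4, a majority cycle.

No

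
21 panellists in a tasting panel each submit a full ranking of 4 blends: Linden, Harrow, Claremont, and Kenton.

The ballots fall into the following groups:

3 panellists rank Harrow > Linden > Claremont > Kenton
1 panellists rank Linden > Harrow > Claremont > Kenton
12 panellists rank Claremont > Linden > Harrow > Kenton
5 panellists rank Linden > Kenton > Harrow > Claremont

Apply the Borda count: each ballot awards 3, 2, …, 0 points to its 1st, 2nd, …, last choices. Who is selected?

Linden

Borda scores:
  Linden: 3·2 + 3 + 12·2 + 5·3 = 48
  Harrow: 3·3 + 2 + 12·1 + 5·1 = 28
  Claremont: 3·1 + 1 + 12·3 + 5·0 = 40
  Kenton: 3·0 + 0 + 12·0 + 5·2 = 10
Linden has the highest total.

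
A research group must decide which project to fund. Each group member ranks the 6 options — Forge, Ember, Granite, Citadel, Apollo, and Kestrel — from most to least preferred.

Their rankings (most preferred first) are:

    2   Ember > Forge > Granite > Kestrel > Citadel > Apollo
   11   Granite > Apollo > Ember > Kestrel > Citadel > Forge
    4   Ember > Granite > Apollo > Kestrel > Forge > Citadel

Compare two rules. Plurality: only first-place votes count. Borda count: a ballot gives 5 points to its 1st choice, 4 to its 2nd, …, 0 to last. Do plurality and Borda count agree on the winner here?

Yes

Plurality first-place counts: Forge 0, Ember 6, Granite 11, Citadel 0, Apollo 0, Kestrel 0 → Granite.
Borda totals: Forge 12, Ember 63, Granite 77, Citadel 13, Apollo 56, Kestrel 34 → Granite.
The two rules agree on Granite.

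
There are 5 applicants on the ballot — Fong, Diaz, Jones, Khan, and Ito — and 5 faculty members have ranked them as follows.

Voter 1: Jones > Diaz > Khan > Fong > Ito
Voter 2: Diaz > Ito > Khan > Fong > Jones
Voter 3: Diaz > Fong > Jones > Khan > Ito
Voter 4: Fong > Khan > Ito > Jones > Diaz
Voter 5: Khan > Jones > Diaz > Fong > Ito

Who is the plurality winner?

Diaz

First-place vote totals:
  Fong: 1
  Diaz: 2
  Jones: 1
  Khan: 1
  Ito: 0
Diaz has the most first-place votes.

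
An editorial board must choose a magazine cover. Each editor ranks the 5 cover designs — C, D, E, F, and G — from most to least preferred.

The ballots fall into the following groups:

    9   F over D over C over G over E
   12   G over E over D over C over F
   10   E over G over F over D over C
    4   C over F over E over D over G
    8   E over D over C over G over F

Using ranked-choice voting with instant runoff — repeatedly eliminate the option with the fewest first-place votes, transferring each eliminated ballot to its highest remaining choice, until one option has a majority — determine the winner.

E

Round 1: E 18, G 12, F 9, C 4, D 0. D has the fewest and is eliminated.
Round 2: E 18, G 12, F 9, C 4. C has the fewest and is eliminated.
Round 3: E 18, F 13, G 12. G has the fewest and is eliminated.
Round 4: E 30, F 13. E has a majority.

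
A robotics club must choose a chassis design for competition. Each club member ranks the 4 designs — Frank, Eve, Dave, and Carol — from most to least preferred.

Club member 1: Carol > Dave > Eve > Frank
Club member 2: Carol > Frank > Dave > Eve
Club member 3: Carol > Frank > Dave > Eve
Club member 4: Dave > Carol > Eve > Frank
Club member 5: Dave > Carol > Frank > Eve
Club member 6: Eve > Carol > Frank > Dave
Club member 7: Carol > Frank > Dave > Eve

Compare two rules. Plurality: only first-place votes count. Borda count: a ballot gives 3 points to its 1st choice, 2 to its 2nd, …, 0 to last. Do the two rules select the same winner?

Yes

Plurality first-place counts: Frank 0, Eve 1, Dave 2, Carol 4 → Carol.
Borda totals: Frank 8, Eve 5, Dave 11, Carol 18 → Carol.
The two rules agree on Carol.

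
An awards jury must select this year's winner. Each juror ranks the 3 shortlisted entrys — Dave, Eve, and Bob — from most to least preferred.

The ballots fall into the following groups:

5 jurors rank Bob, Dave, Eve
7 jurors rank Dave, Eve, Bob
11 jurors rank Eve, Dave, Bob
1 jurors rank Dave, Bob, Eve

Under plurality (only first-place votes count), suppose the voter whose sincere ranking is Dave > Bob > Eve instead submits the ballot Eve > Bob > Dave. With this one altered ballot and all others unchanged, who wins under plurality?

Eve

First-place totals with the altered ballot: Dave 7, Eve 12, Bob 5.
The winner is unchanged: still Eve.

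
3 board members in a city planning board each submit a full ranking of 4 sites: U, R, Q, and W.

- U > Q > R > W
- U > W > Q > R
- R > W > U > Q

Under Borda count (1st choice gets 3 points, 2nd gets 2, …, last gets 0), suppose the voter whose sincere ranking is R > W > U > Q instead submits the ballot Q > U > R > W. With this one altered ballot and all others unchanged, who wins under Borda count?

Borda totals with the altered ballot: U 8, R 2, Q 6, W 2.
The winner is unchanged: still U.

U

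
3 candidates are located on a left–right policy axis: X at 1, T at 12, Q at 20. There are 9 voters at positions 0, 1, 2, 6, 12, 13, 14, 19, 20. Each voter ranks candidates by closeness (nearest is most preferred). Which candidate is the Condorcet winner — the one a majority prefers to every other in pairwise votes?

With single-peaked preferences on a line, the Condorcet winner is the candidate closest to the median voter.
The median voter (position 12) is closest to T at 12.
Check: T vs X — voters closer to T: 5 of 9.

T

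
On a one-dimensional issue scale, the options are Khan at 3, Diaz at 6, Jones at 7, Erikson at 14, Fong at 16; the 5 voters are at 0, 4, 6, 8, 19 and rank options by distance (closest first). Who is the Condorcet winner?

Diaz

With single-peaked preferences on a line, the Condorcet winner is the candidate closest to the median voter.
The median voter (position 6) is closest to Diaz at 6.
Check: Diaz vs Erikson — voters closer to Diaz: 4 of 5.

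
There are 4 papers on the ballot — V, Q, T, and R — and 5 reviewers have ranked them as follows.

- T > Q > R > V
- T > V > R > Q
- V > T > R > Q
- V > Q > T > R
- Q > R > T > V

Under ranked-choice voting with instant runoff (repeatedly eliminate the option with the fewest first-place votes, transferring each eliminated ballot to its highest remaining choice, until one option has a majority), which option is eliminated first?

Round 1: V 2, T 2, Q 1, R 0. R has the fewest and is eliminated.
Round 2: V 2, T 2, Q 1. Q has the fewest and is eliminated.
Round 3: T 3, V 2. T has a majority.

R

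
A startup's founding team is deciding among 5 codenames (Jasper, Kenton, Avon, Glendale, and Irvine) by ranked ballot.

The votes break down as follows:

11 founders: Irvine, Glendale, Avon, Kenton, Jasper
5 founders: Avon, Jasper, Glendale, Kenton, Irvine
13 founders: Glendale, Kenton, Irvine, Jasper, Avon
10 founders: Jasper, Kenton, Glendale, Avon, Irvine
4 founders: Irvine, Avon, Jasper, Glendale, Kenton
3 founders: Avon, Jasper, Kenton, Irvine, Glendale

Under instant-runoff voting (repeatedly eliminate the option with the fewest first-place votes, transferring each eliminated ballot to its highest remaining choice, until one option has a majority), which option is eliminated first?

Kenton

Round 1: Irvine 15, Glendale 13, Jasper 10, Avon 8, Kenton 0. Kenton has the fewest and is eliminated.
Round 2: Irvine 15, Glendale 13, Jasper 10, Avon 8. Avon has the fewest and is eliminated.
Round 3: Jasper 18, Irvine 15, Glendale 13. Glendale has the fewest and is eliminated.
Round 4: Irvine 28, Jasper 18. Irvine has a majority.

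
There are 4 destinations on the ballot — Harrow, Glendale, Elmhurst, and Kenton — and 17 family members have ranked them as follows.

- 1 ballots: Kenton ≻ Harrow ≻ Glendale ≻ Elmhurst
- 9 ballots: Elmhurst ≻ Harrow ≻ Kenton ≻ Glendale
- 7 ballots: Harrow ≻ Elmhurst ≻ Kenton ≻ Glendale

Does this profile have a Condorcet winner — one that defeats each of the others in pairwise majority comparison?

Yes

Head-to-head results (17 voters total):
Harrow vs Glendale: Harrow wins 17–0.
Harrow vs Elmhurst: Elmhurst wins 9–8.
Harrow vs Kenton: Harrow wins 16–1.
Glendale vs Elmhurst: Elmhurst wins 16–1.
Glendale vs Kenton: Kenton wins 17–0.
Elmhurst vs Kenton: Elmhurst wins 16–1.
Elmhurst beats each rival — Harrow (9–8), Glendale (16–1), Kenton (16–1) — so Elmhurst is the Condorcet winner.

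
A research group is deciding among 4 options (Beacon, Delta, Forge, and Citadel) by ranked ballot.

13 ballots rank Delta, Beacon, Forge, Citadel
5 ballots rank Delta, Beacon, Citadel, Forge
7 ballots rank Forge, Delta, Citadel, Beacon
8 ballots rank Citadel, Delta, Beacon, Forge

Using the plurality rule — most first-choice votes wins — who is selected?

Delta

First-place vote totals:
  Beacon: 0
  Delta: 18
  Forge: 7
  Citadel: 8
Delta has the most first-place votes.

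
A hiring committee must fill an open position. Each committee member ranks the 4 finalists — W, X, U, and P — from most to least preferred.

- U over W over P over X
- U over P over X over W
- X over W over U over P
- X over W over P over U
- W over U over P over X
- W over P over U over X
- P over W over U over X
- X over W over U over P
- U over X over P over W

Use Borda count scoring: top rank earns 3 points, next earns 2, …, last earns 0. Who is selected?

Borda scores:
  W: 2 + 0 + 2 + 2 + 3 + 3 + 2 + 2 + 0 = 16
  X: 0 + 1 + 3 + 3 + 0 + 0 + 0 + 3 + 2 = 12
  U: 3 + 3 + 1 + 0 + 2 + 1 + 1 + 1 + 3 = 15
  P: 1 + 2 + 0 + 1 + 1 + 2 + 3 + 0 + 1 = 11
W has the highest total.

W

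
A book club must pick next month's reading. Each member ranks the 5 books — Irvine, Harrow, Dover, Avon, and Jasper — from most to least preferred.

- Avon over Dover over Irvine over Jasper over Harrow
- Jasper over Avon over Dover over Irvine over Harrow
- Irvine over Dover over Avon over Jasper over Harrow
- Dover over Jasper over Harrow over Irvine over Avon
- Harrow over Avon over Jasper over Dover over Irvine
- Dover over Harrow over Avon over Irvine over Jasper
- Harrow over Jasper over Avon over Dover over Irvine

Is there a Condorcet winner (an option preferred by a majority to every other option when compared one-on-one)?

Head-to-head results (7 voters total):
Irvine vs Harrow: Harrow wins 4–3.
Irvine vs Dover: Dover wins 6–1.
Irvine vs Avon: Avon wins 5–2.
Irvine vs Jasper: Jasper wins 4–3.
Harrow vs Dover: Dover wins 5–2.
Harrow vs Avon: Harrow wins 4–3.
Harrow vs Jasper: Jasper wins 4–3.
Dover vs Avon: Avon wins 4–3.
Dover vs Jasper: Dover wins 4–3.
Avon vs Jasper: Avon wins 4–3.
No candidate beats all others: Harrow beats Avon beats Dover beats Harrow, a majority cycle.

No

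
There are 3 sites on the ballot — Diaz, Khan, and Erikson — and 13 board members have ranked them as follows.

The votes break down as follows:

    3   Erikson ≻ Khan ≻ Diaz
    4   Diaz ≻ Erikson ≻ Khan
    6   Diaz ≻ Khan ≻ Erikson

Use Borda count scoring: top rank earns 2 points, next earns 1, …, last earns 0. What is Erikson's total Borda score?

10

Borda scores:
  Diaz: 3·0 + 4·2 + 6·2 = 20
  Khan: 3·1 + 4·0 + 6·1 = 9
  Erikson: 3·2 + 4·1 + 6·0 = 10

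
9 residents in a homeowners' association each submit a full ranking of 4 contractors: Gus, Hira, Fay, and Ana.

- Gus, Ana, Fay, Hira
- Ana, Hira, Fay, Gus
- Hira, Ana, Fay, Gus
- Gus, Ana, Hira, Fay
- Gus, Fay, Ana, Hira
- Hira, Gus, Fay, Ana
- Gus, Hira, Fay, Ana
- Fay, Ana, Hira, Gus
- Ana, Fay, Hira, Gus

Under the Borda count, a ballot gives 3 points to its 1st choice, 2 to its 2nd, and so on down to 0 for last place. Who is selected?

Ana

Borda scores:
  Gus: 3 + 0 + 0 + 3 + 3 + 2 + 3 + 0 + 0 = 14
  Hira: 0 + 2 + 3 + 1 + 0 + 3 + 2 + 1 + 1 = 13
  Fay: 1 + 1 + 1 + 0 + 2 + 1 + 1 + 3 + 2 = 12
  Ana: 2 + 3 + 2 + 2 + 1 + 0 + 0 + 2 + 3 = 15
Ana has the highest total.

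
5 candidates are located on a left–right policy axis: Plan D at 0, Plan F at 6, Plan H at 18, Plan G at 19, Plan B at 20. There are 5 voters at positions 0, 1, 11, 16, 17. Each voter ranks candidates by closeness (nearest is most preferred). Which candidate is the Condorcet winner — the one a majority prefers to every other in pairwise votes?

With single-peaked preferences on a line, the Condorcet winner is the candidate closest to the median voter.
The median voter (position 11) is closest to Plan F at 6.
Check: Plan F vs Plan D — voters closer to Plan F: 3 of 5.

Plan F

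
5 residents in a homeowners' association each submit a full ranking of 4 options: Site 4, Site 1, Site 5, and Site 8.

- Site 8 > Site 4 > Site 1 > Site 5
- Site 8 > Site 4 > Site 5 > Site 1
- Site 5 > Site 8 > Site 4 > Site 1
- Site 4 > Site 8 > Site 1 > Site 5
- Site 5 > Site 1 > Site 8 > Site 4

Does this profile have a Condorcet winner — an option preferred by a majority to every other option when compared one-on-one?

Yes

Head-to-head results (5 voters total):
Site 4 vs Site 1: Site 4 wins 4–1.
Site 4 vs Site 5: Site 4 wins 3–2.
Site 4 vs Site 8: Site 8 wins 4–1.
Site 1 vs Site 5: Site 5 wins 3–2.
Site 1 vs Site 8: Site 8 wins 4–1.
Site 5 vs Site 8: Site 8 wins 3–2.
Site 8 beats each rival — Site 4 (4–1), Site 1 (4–1), Site 5 (3–2) — so Site 8 is the Condorcet winner.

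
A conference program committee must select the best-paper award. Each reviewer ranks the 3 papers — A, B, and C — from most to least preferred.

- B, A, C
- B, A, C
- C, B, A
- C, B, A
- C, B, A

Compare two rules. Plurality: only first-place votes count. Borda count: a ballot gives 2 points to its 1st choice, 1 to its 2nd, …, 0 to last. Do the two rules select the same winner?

Plurality first-place counts: A 0, B 2, C 3 → C.
Borda totals: A 2, B 7, C 6 → B.
The two rules disagree: plurality picks C, Borda picks B.

No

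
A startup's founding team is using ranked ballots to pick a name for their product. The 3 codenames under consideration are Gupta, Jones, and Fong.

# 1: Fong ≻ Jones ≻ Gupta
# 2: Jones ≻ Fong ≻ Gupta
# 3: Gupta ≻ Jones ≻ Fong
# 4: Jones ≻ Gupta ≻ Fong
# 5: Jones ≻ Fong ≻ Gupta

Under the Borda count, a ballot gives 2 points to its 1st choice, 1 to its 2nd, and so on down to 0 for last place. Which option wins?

Jones

Borda scores:
  Gupta: 0 + 0 + 2 + 1 + 0 = 3
  Jones: 1 + 2 + 1 + 2 + 2 = 8
  Fong: 2 + 1 + 0 + 0 + 1 = 4
Jones has the highest total.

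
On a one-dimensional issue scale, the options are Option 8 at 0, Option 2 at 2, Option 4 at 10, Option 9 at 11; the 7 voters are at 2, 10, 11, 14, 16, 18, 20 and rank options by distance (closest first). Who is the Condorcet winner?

Option 9

With single-peaked preferences on a line, the Condorcet winner is the candidate closest to the median voter.
The median voter (position 14) is closest to Option 9 at 11.
Check: Option 9 vs Option 8 — voters closer to Option 9: 6 of 7.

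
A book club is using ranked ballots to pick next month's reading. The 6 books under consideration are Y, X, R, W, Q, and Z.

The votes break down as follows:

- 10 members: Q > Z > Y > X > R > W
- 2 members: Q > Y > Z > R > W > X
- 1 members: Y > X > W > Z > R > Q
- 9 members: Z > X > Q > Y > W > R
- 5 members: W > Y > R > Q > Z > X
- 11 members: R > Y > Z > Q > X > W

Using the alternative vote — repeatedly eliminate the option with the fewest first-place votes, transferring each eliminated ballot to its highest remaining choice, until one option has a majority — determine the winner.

Q

Round 1: Q 12, R 11, Z 9, W 5, Y 1, X 0. X has the fewest and is eliminated.
Round 2: Q 12, R 11, Z 9, W 5, Y 1. Y has the fewest and is eliminated.
Round 3: Q 12, R 11, Z 9, W 6. W has the fewest and is eliminated.
Round 4: R 16, Q 12, Z 10. Z has the fewest and is eliminated.
Round 5: Q 21, R 17. Q has a majority.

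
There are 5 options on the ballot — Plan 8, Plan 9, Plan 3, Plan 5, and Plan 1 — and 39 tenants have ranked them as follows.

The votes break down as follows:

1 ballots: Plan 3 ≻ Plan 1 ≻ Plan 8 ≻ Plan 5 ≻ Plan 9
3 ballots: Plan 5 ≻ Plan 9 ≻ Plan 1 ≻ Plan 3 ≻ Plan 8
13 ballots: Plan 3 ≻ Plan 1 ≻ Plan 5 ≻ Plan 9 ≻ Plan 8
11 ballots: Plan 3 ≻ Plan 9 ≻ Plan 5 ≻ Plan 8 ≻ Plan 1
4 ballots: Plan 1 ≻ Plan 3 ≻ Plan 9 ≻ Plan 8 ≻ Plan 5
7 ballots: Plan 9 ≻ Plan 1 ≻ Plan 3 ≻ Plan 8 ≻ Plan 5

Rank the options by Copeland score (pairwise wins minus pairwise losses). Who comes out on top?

Plan 3

Pairwise results:
  Plan 8 vs Plan 9: Plan 9 wins 38–1.
  Plan 8 vs Plan 3: Plan 3 wins 39–0.
  Plan 8 vs Plan 5: Plan 5 wins 27–12.
  Plan 8 vs Plan 1: Plan 1 wins 28–11.
  Plan 9 vs Plan 3: Plan 3 wins 29–10.
  Plan 9 vs Plan 5: Plan 9 wins 22–17.
  Plan 9 vs Plan 1: Plan 9 wins 21–18.
  Plan 3 vs Plan 5: Plan 3 wins 36–3.
  Plan 3 vs Plan 1: Plan 3 wins 25–14.
  Plan 5 vs Plan 1: Plan 1 wins 25–14.
Copeland scores (wins − losses):
  Plan 8: 0 − 4 = -4
  Plan 9: 3 − 1 = 2
  Plan 3: 4 − 0 = 4
  Plan 5: 1 − 3 = -2
  Plan 1: 2 − 2 = 0
Plan 3 has the best Copeland score.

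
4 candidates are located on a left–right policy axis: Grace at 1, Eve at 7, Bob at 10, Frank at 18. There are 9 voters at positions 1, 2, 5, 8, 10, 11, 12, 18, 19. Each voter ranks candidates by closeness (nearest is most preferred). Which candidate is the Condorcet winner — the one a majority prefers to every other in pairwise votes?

With single-peaked preferences on a line, the Condorcet winner is the candidate closest to the median voter.
The median voter (position 10) is closest to Bob at 10.
Check: Bob vs Eve — voters closer to Bob: 5 of 9.

Bob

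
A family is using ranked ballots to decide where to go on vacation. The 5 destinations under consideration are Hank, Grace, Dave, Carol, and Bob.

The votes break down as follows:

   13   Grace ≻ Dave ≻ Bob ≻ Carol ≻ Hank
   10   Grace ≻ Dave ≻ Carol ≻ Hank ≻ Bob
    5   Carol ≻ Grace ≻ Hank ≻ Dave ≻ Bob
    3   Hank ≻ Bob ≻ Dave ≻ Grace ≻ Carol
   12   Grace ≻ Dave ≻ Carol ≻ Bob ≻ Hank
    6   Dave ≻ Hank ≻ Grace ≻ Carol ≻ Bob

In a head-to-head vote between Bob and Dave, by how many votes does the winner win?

Ballots ranking Bob above Dave: 3.
Ballots ranking Dave above Bob: 13+10+5+12+6 = 46.
Dave wins 46–3, a margin of 43.

43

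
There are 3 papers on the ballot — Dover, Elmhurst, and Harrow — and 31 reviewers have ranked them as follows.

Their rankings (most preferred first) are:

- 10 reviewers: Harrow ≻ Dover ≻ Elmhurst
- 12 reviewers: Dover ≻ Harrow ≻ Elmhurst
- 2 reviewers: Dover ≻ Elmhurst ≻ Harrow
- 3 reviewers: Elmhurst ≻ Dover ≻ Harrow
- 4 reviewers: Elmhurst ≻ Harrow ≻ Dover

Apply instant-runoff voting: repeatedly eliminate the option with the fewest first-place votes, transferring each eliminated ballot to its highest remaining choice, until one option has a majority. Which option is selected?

Round 1: Dover 14, Harrow 10, Elmhurst 7. Elmhurst has the fewest and is eliminated.
Round 2: Dover 17, Harrow 14. Dover has a majority.

Dover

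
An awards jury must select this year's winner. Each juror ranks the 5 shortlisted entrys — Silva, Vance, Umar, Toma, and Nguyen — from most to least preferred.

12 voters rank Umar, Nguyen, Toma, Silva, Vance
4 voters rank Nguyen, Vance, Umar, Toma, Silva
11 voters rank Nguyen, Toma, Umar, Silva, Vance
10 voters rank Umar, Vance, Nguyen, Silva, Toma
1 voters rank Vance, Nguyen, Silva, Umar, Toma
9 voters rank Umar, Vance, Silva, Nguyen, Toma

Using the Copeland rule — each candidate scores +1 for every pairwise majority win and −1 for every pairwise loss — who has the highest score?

Pairwise results:
  Silva vs Vance: Vance wins 24–23.
  Silva vs Umar: Umar wins 46–1.
  Silva vs Toma: Toma wins 27–20.
  Silva vs Nguyen: Nguyen wins 38–9.
  Vance vs Umar: Umar wins 42–5.
  Vance vs Toma: Vance wins 24–23.
  Vance vs Nguyen: Nguyen wins 27–20.
  Umar vs Toma: Umar wins 36–11.
  Umar vs Nguyen: Umar wins 31–16.
  Toma vs Nguyen: Nguyen wins 47–0.
Copeland scores (wins − losses):
  Silva: 0 − 4 = -4
  Vance: 2 − 2 = 0
  Umar: 4 − 0 = 4
  Toma: 1 − 3 = -2
  Nguyen: 3 − 1 = 2
Umar has the best Copeland score.

Umar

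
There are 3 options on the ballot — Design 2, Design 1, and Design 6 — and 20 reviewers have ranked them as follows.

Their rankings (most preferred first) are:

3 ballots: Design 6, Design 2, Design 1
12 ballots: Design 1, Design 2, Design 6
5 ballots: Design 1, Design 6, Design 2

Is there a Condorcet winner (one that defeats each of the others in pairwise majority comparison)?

Yes

Head-to-head results (20 voters total):
Design 2 vs Design 1: Design 1 wins 17–3.
Design 2 vs Design 6: Design 2 wins 12–8.
Design 1 vs Design 6: Design 1 wins 17–3.
Design 1 beats each rival — Design 2 (17–3), Design 6 (17–3) — so Design 1 is the Condorcet winner.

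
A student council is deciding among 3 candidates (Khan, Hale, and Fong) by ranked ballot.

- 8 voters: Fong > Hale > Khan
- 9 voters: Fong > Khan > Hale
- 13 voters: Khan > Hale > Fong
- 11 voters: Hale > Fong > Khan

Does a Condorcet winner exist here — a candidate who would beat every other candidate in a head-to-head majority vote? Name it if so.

No Condorcet winner

Head-to-head results (41 voters total):
Khan vs Hale: Khan wins 22–19.
Khan vs Fong: Fong wins 28–13.
Hale vs Fong: Hale wins 24–17.
No candidate beats all others: Khan beats Hale beats Fong beats Khan, a majority cycle.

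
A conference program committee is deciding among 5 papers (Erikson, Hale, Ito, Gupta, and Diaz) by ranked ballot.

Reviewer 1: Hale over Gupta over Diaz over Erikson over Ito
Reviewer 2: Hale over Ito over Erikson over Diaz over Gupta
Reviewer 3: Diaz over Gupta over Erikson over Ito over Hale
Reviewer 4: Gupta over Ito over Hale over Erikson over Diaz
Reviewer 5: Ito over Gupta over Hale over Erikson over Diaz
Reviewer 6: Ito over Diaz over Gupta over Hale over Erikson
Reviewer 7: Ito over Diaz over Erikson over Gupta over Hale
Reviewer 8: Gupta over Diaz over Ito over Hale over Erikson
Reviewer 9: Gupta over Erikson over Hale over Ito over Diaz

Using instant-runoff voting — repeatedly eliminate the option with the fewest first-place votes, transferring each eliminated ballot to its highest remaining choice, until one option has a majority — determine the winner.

Gupta

Round 1: Ito 3, Gupta 3, Hale 2, Diaz 1, Erikson 0. Erikson has the fewest and is eliminated.
Round 2: Ito 3, Gupta 3, Hale 2, Diaz 1. Diaz has the fewest and is eliminated.
Round 3: Gupta 4, Ito 3, Hale 2. Hale has the fewest and is eliminated.
Round 4: Gupta 5, Ito 4. Gupta has a majority.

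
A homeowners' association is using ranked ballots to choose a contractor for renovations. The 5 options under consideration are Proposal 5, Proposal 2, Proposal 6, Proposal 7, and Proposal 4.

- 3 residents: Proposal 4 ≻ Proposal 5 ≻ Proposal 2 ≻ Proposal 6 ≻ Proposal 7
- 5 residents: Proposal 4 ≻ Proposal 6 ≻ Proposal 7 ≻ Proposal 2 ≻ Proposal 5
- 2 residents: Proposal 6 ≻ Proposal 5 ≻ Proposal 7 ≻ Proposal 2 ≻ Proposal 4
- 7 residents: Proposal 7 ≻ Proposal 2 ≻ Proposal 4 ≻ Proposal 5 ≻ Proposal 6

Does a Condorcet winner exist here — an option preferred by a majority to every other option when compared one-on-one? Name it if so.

No Condorcet winner

Head-to-head results (17 voters total):
Proposal 5 vs Proposal 2: Proposal 2 wins 12–5.
Proposal 5 vs Proposal 6: Proposal 5 wins 10–7.
Proposal 5 vs Proposal 7: Proposal 7 wins 12–5.
Proposal 5 vs Proposal 4: Proposal 4 wins 15–2.
Proposal 2 vs Proposal 6: Proposal 2 wins 10–7.
Proposal 2 vs Proposal 7: Proposal 7 wins 14–3.
Proposal 2 vs Proposal 4: Proposal 2 wins 9–8.
Proposal 6 vs Proposal 7: Proposal 6 wins 10–7.
Proposal 6 vs Proposal 4: Proposal 4 wins 15–2.
Proposal 7 vs Proposal 4: Proposal 7 wins 9–8.
No candidate beats all others: Proposal 5 beats Proposal 6 beats Proposal 7 beats Proposal 5, a majority cycle.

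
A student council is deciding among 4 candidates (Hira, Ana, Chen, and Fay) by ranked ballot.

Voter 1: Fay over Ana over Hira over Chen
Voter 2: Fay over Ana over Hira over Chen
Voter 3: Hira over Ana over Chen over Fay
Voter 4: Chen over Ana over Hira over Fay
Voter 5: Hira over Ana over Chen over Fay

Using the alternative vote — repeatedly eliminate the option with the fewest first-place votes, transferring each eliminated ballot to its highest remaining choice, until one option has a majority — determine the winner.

Hira

Round 1: Hira 2, Fay 2, Chen 1, Ana 0. Ana has the fewest and is eliminated.
Round 2: Hira 2, Fay 2, Chen 1. Chen has the fewest and is eliminated.
Round 3: Hira 3, Fay 2. Hira has a majority.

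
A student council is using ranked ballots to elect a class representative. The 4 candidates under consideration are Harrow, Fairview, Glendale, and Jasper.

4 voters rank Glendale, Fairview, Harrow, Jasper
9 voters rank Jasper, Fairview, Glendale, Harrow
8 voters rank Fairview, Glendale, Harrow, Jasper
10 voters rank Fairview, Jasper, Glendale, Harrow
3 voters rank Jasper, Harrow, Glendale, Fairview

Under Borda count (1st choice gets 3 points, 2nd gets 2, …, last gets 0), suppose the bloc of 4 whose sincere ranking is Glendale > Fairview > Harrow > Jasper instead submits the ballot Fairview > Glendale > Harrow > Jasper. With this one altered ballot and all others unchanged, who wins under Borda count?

Fairview

Borda totals with the altered ballot: Harrow 18, Fairview 84, Glendale 46, Jasper 56.
The winner is unchanged: still Fairview.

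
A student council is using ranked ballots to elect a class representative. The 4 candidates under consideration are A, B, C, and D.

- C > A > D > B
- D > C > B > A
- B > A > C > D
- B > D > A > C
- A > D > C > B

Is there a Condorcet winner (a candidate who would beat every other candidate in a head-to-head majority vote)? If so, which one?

Head-to-head results (5 voters total):
A vs B: B wins 3–2.
A vs C: A wins 3–2.
A vs D: A wins 3–2.
B vs C: C wins 3–2.
B vs D: D wins 3–2.
C vs D: D wins 3–2.
No candidate beats all others: A beats C beats B beats A, a majority cycle.

There is no Condorcet winner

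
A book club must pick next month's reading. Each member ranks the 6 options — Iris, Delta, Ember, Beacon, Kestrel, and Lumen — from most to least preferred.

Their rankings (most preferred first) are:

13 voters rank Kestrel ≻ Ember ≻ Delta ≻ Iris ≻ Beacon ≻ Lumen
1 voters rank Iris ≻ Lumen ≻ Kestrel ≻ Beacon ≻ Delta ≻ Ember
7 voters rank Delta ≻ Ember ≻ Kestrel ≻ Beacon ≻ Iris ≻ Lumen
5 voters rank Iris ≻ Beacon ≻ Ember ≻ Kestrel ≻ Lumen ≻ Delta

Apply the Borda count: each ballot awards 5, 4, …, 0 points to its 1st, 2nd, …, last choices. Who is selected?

Borda scores:
  Iris: 13·2 + 5 + 7·1 + 5·5 = 63
  Delta: 13·3 + 1 + 7·5 + 5·0 = 75
  Ember: 13·4 + 0 + 7·4 + 5·3 = 95
  Beacon: 13·1 + 2 + 7·2 + 5·4 = 49
  Kestrel: 13·5 + 3 + 7·3 + 5·2 = 99
  Lumen: 13·0 + 4 + 7·0 + 5·1 = 9
Kestrel has the highest total.

Kestrel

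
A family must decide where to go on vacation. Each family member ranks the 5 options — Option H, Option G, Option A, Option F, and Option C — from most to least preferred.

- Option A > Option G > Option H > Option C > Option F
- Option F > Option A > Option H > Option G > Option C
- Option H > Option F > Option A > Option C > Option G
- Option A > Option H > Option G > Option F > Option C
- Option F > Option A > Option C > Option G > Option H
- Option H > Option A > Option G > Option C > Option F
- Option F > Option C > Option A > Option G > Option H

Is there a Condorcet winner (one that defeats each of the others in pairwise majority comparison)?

Head-to-head results (7 voters total):
Option H vs Option G: Option H wins 4–3.
Option H vs Option A: Option A wins 5–2.
Option H vs Option F: Option H wins 4–3.
Option H vs Option C: Option H wins 5–2.
Option G vs Option A: Option A wins 7–0.
Option G vs Option F: Option F wins 4–3.
Option G vs Option C: Option G wins 4–3.
Option A vs Option F: Option F wins 4–3.
Option A vs Option C: Option A wins 6–1.
Option F vs Option C: Option F wins 5–2.
No candidate beats all others: Option H beats Option F beats Option A beats Option H, a majority cycle.

No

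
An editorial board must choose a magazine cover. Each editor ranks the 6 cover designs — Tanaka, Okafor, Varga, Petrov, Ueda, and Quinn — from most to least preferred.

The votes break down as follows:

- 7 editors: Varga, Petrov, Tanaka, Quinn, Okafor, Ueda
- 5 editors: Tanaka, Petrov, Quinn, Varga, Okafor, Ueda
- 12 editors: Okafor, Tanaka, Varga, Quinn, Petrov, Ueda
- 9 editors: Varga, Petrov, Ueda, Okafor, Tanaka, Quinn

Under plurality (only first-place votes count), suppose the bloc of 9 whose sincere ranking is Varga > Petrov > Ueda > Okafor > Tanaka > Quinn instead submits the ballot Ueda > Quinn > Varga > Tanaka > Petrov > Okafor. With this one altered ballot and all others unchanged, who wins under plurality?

First-place totals with the altered ballot: Tanaka 5, Okafor 12, Varga 7, Petrov 0, Ueda 9, Quinn 0.
The switch changes the winner from Varga to Okafor.

Okafor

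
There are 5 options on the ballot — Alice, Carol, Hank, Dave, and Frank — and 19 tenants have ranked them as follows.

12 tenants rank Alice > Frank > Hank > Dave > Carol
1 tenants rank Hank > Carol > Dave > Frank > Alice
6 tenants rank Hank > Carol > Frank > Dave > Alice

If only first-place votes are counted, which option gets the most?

First-place vote totals:
  Alice: 12
  Carol: 0
  Hank: 7
  Dave: 0
  Frank: 0
Alice has the most first-place votes.

Alice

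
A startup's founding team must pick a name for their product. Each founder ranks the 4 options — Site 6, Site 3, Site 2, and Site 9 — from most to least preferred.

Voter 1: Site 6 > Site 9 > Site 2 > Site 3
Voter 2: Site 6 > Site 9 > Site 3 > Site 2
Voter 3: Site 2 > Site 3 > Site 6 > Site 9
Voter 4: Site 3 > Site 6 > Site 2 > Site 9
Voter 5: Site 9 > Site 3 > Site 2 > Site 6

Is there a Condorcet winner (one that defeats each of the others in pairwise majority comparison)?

Head-to-head results (5 voters total):
Site 6 vs Site 3: Site 3 wins 3–2.
Site 6 vs Site 2: Site 6 wins 3–2.
Site 6 vs Site 9: Site 6 wins 4–1.
Site 3 vs Site 2: Site 3 wins 3–2.
Site 3 vs Site 9: Site 9 wins 3–2.
Site 2 vs Site 9: Site 9 wins 3–2.
No candidate beats all others: Site 6 beats Site 9 beats Site 3 beats Site 6, a majority cycle.

No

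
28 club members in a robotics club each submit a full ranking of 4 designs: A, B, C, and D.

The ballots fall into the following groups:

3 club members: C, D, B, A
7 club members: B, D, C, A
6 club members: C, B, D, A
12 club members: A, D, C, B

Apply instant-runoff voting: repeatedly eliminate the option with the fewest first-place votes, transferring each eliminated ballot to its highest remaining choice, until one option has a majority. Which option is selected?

Round 1: A 12, C 9, B 7, D 0. D has the fewest and is eliminated.
Round 2: A 12, C 9, B 7. B has the fewest and is eliminated.
Round 3: C 16, A 12. C has a majority.

C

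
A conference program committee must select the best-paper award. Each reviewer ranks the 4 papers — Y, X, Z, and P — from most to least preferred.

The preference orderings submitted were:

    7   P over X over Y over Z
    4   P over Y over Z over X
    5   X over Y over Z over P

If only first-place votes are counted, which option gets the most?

P

First-place vote totals:
  Y: 0
  X: 5
  Z: 0
  P: 11
P has the most first-place votes.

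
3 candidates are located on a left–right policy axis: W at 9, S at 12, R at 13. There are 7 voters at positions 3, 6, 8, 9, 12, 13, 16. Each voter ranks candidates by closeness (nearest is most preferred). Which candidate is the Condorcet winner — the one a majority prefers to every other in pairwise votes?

With single-peaked preferences on a line, the Condorcet winner is the candidate closest to the median voter.
The median voter (position 9) is closest to W at 9.
Check: W vs S — voters closer to W: 4 of 7.

W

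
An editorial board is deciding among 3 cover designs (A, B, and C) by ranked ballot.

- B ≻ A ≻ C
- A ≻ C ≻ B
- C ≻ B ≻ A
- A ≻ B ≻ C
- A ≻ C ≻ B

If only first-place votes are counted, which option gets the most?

A

First-place vote totals:
  A: 3
  B: 1
  C: 1
A has the most first-place votes.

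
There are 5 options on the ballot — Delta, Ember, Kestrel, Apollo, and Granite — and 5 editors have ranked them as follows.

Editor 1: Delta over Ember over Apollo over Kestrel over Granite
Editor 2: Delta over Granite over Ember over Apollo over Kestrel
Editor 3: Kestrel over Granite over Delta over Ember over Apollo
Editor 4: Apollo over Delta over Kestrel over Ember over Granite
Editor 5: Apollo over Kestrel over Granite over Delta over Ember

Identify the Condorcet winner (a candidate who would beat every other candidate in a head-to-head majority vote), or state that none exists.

Delta

Head-to-head results (5 voters total):
Delta vs Ember: Delta wins 5–0.
Delta vs Kestrel: Delta wins 3–2.
Delta vs Apollo: Delta wins 3–2.
Delta vs Granite: Delta wins 3–2.
Ember vs Kestrel: Kestrel wins 3–2.
Ember vs Apollo: Ember wins 3–2.
Ember vs Granite: Granite wins 3–2.
Kestrel vs Apollo: Apollo wins 4–1.
Kestrel vs Granite: Kestrel wins 4–1.
Apollo vs Granite: Apollo wins 3–2.
Delta beats each rival — Ember (5–0), Kestrel (3–2), Apollo (3–2), Granite (3–2) — so Delta is the Condorcet winner.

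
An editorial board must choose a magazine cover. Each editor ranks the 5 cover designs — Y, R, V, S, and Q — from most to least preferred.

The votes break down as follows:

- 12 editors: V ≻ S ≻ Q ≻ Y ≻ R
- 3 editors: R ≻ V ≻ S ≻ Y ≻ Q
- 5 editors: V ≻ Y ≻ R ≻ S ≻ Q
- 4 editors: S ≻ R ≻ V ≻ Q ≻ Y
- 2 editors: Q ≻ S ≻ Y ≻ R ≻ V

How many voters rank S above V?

6

Ballots ranking S above V: 4+2 = 6.
Ballots ranking V above S: 12+3+5 = 20.
So 6 of 26 voters prefer S to V.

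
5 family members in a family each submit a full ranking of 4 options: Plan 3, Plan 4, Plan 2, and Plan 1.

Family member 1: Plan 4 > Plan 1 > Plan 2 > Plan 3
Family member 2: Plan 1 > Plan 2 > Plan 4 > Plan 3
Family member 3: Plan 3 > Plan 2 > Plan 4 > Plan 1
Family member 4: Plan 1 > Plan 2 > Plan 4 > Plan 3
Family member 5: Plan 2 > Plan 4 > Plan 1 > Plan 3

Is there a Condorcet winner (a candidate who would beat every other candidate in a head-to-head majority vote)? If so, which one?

There is no Condorcet winner

Head-to-head results (5 voters total):
Plan 3 vs Plan 4: Plan 4 wins 4–1.
Plan 3 vs Plan 2: Plan 2 wins 4–1.
Plan 3 vs Plan 1: Plan 1 wins 4–1.
Plan 4 vs Plan 2: Plan 2 wins 4–1.
Plan 4 vs Plan 1: Plan 4 wins 3–2.
Plan 2 vs Plan 1: Plan 1 wins 3–2.
No candidate beats all others: Plan 4 beats Plan 1 beats Plan 2 beats Plan 4, a majority cycle.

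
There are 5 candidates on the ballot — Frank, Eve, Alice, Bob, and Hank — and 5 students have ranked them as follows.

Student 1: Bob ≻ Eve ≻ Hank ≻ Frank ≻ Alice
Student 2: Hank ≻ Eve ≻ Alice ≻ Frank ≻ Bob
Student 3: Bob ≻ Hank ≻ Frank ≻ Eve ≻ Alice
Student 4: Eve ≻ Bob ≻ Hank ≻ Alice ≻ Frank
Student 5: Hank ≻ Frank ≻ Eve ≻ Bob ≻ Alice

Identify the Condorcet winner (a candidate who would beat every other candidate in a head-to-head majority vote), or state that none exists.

Head-to-head results (5 voters total):
Frank vs Eve: Eve wins 3–2.
Frank vs Alice: Frank wins 3–2.
Frank vs Bob: Bob wins 3–2.
Frank vs Hank: Hank wins 5–0.
Eve vs Alice: Eve wins 5–0.
Eve vs Bob: Eve wins 3–2.
Eve vs Hank: Hank wins 3–2.
Alice vs Bob: Bob wins 4–1.
Alice vs Hank: Hank wins 5–0.
Bob vs Hank: Bob wins 3–2.
No candidate beats all others: Eve beats Bob beats Hank beats Eve, a majority cycle.

No Condorcet winner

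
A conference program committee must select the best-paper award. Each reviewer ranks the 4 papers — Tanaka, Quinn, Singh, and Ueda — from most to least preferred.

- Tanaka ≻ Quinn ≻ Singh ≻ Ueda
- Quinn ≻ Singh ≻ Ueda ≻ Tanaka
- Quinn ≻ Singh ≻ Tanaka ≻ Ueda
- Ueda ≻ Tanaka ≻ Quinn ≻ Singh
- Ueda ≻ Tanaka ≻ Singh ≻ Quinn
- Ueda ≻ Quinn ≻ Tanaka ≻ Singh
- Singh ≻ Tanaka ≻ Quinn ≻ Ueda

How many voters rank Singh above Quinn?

Ballots ranking Singh above Quinn: 2.
Ballots ranking Quinn above Singh: 5.
So 2 of 7 voters prefer Singh to Quinn.

2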